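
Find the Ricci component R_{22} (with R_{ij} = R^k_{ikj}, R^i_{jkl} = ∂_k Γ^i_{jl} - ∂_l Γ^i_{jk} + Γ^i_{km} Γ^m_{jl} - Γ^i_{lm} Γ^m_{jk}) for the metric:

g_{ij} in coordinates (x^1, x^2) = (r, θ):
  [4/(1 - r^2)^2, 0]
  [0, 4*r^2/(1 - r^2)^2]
Non-zero Christoffel symbols (Γ^k_{ij} = Γ^k_{ji}):
Γ^r_{r r} = 2*r/(1 - r^2)
Γ^r_{θ θ} = (r^3 + r)/(r^2 - 1)
Γ^θ_{r θ} = (-r^2 - 1)/(r^3 - r)
R^r_{θ r θ} = ∂_r Γ^r_{θ θ} - ∂_θ Γ^r_{θ r} + Γ^r_{r m} Γ^m_{θ θ} - Γ^r_{θ m} Γ^m_{θ r}
  = ((r^4 - 4*r^2 - 1)/(r^2 - 1)^2) - (0) + (-2*r^2*(r^2 + 1)/(r^2 - 1)^2) - (-(r^2 + 1)^2/(r^2 - 1)^2) = -4*r^2/(r^2 - 1)^2
R^θ_{θ θ θ} = 0 (a repeated index in an antisymmetric pair)
R_{θθ} = R^r_{θ r θ} + R^θ_{θ θ θ} = (-4*r^2/(r^2 - 1)^2) + (0) = -4*r^2/(r^2 - 1)^2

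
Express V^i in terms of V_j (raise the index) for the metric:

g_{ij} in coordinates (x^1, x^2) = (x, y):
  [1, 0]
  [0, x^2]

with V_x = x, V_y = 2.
Inverse metric (diagonal): g^{xx} = 1, g^{yy} = 1/x^2
V^i = g^{ij} V_j:
V^x = (1)(x) + (0)(2) = x
V^y = (0)(x) + (1/x^2)(2) = 2/x^2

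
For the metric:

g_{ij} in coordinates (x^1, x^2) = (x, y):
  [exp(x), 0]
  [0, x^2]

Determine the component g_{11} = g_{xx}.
With x^1 = x, x^2 = y, g_{11} = g_{xx} is the row-1, column-1 entry of the matrix.
g_{11} = exp(x)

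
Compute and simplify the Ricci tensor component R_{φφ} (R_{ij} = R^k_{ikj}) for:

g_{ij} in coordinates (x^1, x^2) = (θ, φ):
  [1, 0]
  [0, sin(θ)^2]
Non-zero Christoffel symbols (Γ^k_{ij} = Γ^k_{ji}):
Γ^θ_{φ φ} = -sin(2*θ)/2
Γ^φ_{θ φ} = 1/tan(θ)
R^θ_{φ θ φ} = ∂_θ Γ^θ_{φ φ} - ∂_φ Γ^θ_{φ θ} + Γ^θ_{θ m} Γ^m_{φ φ} - Γ^θ_{φ m} Γ^m_{φ θ}
  = (-cos(2*θ)) - (0) + (0) - (-cos(θ)^2) = sin(θ)^2
R^φ_{φ φ φ} = 0 (a repeated index in an antisymmetric pair)
R_{φφ} = R^θ_{φ θ φ} + R^φ_{φ φ φ} = (sin(θ)^2) + (0) = sin(θ)^2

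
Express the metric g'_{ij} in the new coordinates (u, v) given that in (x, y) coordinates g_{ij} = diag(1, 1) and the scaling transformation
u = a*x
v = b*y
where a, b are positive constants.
Invert the transformation: x = u/a, y = v/b
g'_{ij} = (∂x^k/∂x'^i)(∂x^l/∂x'^j) g_{kl}; with g_{kl} = δ_{kl} this is Σ_k (∂x^k/∂x'^i)(∂x^k/∂x'^j).
Jacobian: ∂x/∂u = 1/a, ∂x/∂v = 0, ∂y/∂u = 0, ∂y/∂v = 1/b
g'_{uu} = (1/a)(1/a) + (0)(0) = 1/a^2
g'_{uv} = (1/a)(0) + (0)(1/b) = 0
g'_{vv} = (0)(0) + (1/b)(1/b) = 1/b^2
g'_{ij} = diag(1/a^2, 1/b^2)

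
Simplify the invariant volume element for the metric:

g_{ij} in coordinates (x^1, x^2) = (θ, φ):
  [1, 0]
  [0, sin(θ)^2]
det(g) = sin(θ)^2
√|det(g)| = sin(θ) (taking 0 < θ < π so that |sin(θ)| = sin(θ))
Volume element: dV = sin(θ) dθ dφ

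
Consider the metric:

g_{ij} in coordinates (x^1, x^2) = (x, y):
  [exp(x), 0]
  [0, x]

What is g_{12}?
With x^1 = x, x^2 = y, g_{12} = g_{xy} is the row-1, column-2 entry of the matrix.
g_{12} = 0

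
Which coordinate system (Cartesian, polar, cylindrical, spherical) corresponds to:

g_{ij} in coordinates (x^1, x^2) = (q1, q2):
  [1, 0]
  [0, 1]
All components are constant and the metric is the identity, i.e. orthonormal rectilinear coordinates.
Cartesian (2D) coordinates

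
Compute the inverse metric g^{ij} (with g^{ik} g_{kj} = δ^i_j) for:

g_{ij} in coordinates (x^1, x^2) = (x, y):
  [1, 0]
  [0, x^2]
The metric is diagonal, so g^{ij} is diagonal with entries 1/g_{ii}: diag(1, 1/(x^2)).
g^{ij}:
  [1, 0]
  [0, 1/x^2]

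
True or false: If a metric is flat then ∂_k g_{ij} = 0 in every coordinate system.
Flatness means R^i_{jkl} = 0; the components can still vary, e.g. the flat plane in polar coordinates has g_{θθ} = r^2.
False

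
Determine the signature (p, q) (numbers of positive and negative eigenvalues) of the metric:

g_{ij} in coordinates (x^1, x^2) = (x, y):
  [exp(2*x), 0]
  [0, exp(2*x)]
The metric is diagonal, so its eigenvalues are the diagonal entries: exp(2*x), exp(2*x) (at a generic point, where coordinate-dependent entries are positive).
2 positive, 0 negative.
(2, 0) - Riemannian (positive definite)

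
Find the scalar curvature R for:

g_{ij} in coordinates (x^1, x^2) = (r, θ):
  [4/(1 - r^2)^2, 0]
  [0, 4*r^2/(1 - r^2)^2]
Non-zero Christoffel symbols (Γ^k_{ij} = Γ^k_{ji}):
Γ^r_{r r} = 2*r/(1 - r^2)
Γ^r_{θ θ} = (r^3 + r)/(r^2 - 1)
Γ^θ_{r θ} = (-r^2 - 1)/(r^3 - r)
Ricci tensor (R_{ij} = R^k_{ikj}): R_{rr} = -4/(r^2 - 1)^2, R_{rθ} = 0, R_{θθ} = -4*r^2/(r^2 - 1)^2
Inverse metric: g^{rr} = (1 - r^2)^2/4, g^{θθ} = (1 - r^2)^2/(4*r^2)
R = g^{ij} R_{ij} = ((1 - r^2)^2/4)(-4/(r^2 - 1)^2) + ((1 - r^2)^2/(4*r^2))(-4*r^2/(r^2 - 1)^2) = -2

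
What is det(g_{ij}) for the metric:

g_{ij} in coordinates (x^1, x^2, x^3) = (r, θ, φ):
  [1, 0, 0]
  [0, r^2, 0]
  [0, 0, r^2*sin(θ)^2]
Diagonal metric: det(g) = g_{11}·g_{22}·g_{33}
= (1)·(r^2)·(r^2*sin(θ)^2)
det(g) = r^4*sin(θ)^2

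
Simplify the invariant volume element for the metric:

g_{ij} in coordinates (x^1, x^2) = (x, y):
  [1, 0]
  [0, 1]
det(g) = 1
√|det(g)| = 1
Volume element: dV = 1 dx dy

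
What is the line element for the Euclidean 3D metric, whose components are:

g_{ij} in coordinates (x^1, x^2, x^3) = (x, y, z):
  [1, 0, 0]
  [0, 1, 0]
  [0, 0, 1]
ds^2 = g_{ij} dx^i dx^j; only the non-zero components contribute.
ds^2 = dx^2 + dy^2 + dz^2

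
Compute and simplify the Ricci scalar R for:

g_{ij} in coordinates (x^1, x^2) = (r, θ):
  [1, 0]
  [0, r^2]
Non-zero Christoffel symbols (Γ^k_{ij} = Γ^k_{ji}):
Γ^r_{θ θ} = -r
Γ^θ_{r θ} = 1/r
Ricci tensor (R_{ij} = R^k_{ikj}): R_{rr} = 0, R_{rθ} = 0, R_{θθ} = 0
Inverse metric: g^{rr} = 1, g^{θθ} = 1/r^2
R = g^{ij} R_{ij} = (1)(0) + (1/r^2)(0) = 0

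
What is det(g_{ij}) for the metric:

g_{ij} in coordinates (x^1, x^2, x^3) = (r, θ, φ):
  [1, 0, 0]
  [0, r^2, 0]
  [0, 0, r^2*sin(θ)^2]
Diagonal metric: det(g) = g_{11}·g_{22}·g_{33}
= (1)·(r^2)·(r^2*sin(θ)^2)
det(g) = r^4*sin(θ)^2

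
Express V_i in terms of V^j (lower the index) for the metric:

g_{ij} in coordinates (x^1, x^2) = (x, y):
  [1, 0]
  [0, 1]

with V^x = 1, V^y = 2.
V_i = g_{ij} V^j:
V_x = (1)(1) + (0)(2) = 1
V_y = (0)(1) + (1)(2) = 2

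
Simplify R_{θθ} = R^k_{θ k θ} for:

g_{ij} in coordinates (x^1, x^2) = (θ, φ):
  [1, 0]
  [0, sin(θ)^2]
Non-zero Christoffel symbols (Γ^k_{ij} = Γ^k_{ji}):
Γ^θ_{φ φ} = -sin(2*θ)/2
Γ^φ_{θ φ} = 1/tan(θ)
R^θ_{θ θ θ} = 0 (a repeated index in an antisymmetric pair)
R^φ_{θ φ θ} = ∂_φ Γ^φ_{θ θ} - ∂_θ Γ^φ_{θ φ} + Γ^φ_{φ m} Γ^m_{θ θ} - Γ^φ_{θ m} Γ^m_{θ φ}
  = (0) - (-1/sin(θ)^2) + (0) - (1/tan(θ)^2) = 1
R_{θθ} = R^θ_{θ θ θ} + R^φ_{θ φ θ} = (0) + (1) = 1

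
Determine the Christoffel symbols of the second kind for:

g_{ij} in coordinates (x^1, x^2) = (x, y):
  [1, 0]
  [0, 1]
Using Γ^k_{ij} = (1/2) g^{km} (∂_i g_{mj} + ∂_j g_{mi} - ∂_m g_{ij}); the metric is diagonal, so only the m = k term contributes.
Every metric component is constant, so all ∂_m g_{ij} = 0 and every Christoffel symbol vanishes.
All Christoffel symbols are zero.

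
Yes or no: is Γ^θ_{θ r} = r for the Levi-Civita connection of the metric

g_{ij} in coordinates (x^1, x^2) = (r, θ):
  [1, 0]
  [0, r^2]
Γ^θ_{θ r} = (1/2) g^{θθ} (∂_θ g_{θr} + ∂_r g_{θθ} - ∂_θ g_{θr}) = (1/2)(1/r^2)((0) + (2*r) - (0)) = 1/r
This differs from the proposed value r.
No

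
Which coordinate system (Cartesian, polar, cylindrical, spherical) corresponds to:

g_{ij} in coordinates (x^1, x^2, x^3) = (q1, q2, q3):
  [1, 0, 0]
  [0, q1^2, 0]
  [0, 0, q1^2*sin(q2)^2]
The line element ds^2 = dq1^2 + q1^2 dq2^2 + q1^2 sin(q2)^2 dq3^2 is dr^2 + r^2 dθ^2 + r^2 sin(θ)^2 dφ^2 with q1 = r, q2 = θ, q3 = φ.
spherical coordinates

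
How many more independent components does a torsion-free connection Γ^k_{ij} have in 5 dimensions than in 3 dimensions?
Independent components in n dimensions: n × n(n+1)/2 = n^2(n+1)/2.
5D: 5 × 15 = 75
3D: 3 × 6 = 18
Difference = 75 - 18 = 57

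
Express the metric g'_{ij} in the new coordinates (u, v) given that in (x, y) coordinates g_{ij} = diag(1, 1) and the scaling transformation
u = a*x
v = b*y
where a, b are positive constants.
Invert the transformation: x = u/a, y = v/b
g'_{ij} = (∂x^k/∂x'^i)(∂x^l/∂x'^j) g_{kl}; with g_{kl} = δ_{kl} this is Σ_k (∂x^k/∂x'^i)(∂x^k/∂x'^j).
Jacobian: ∂x/∂u = 1/a, ∂x/∂v = 0, ∂y/∂u = 0, ∂y/∂v = 1/b
g'_{uu} = (1/a)(1/a) + (0)(0) = 1/a^2
g'_{uv} = (1/a)(0) + (0)(1/b) = 0
g'_{vv} = (0)(0) + (1/b)(1/b) = 1/b^2
g'_{ij} = diag(1/a^2, 1/b^2)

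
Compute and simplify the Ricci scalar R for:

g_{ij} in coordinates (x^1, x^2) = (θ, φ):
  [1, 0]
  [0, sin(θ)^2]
Non-zero Christoffel symbols (Γ^k_{ij} = Γ^k_{ji}):
Γ^θ_{φ φ} = -sin(2*θ)/2
Γ^φ_{θ φ} = 1/tan(θ)
Ricci tensor (R_{ij} = R^k_{ikj}): R_{θθ} = 1, R_{θφ} = 0, R_{φφ} = sin(θ)^2
Inverse metric: g^{θθ} = 1, g^{φφ} = 1/sin(θ)^2
R = g^{ij} R_{ij} = (1)(1) + (1/sin(θ)^2)(sin(θ)^2) = 2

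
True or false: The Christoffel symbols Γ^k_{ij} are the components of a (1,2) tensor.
Under a change of coordinates Γ picks up an inhomogeneous term ∂²x/∂x'∂x'; e.g. Γ = 0 in Cartesian coordinates but Γ^r_{θθ} = -r in polar coordinates on the same flat plane.
False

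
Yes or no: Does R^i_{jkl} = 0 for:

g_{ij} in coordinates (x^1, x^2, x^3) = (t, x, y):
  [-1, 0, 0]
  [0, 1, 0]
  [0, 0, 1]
All metric components are constant, so every Christoffel symbol vanishes and R^i_{jkl} = 0.
Yes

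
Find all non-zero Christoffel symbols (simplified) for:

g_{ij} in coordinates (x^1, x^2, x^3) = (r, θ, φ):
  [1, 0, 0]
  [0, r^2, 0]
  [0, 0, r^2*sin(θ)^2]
Using Γ^k_{ij} = (1/2) g^{km} (∂_i g_{mj} + ∂_j g_{mi} - ∂_m g_{ij}); the metric is diagonal, so only the m = k term contributes.
Non-zero symbols (using the symmetry Γ^k_{ij} = Γ^k_{ji}):
Γ^r_{θ θ} = (1/2) g^{rr} (∂_θ g_{rθ} + ∂_θ g_{rθ} - ∂_r g_{θθ}) = (1/2)(1)((0) + (0) - (2*r)) = -r
Γ^r_{φ φ} = (1/2) g^{rr} (∂_φ g_{rφ} + ∂_φ g_{rφ} - ∂_r g_{φφ}) = (1/2)(1)((0) + (0) - (2*r*sin(θ)^2)) = -r*sin(θ)^2
Γ^θ_{r θ} = (1/2) g^{θθ} (∂_r g_{θθ} + ∂_θ g_{θr} - ∂_θ g_{rθ}) = (1/2)(1/r^2)((2*r) + (0) - (0)) = 1/r
Γ^θ_{φ φ} = (1/2) g^{θθ} (∂_φ g_{θφ} + ∂_φ g_{θφ} - ∂_θ g_{φφ}) = (1/2)(1/r^2)((0) + (0) - (r^2*sin(2*θ))) = -sin(2*θ)/2
Γ^φ_{r φ} = (1/2) g^{φφ} (∂_r g_{φφ} + ∂_φ g_{φr} - ∂_φ g_{rφ}) = (1/2)(1/(r^2*sin(θ)^2))((2*r*sin(θ)^2) + (0) - (0)) = 1/r
Γ^φ_{θ φ} = (1/2) g^{φφ} (∂_θ g_{φφ} + ∂_φ g_{φθ} - ∂_φ g_{θφ}) = (1/2)(1/(r^2*sin(θ)^2))((r^2*sin(2*θ)) + (0) - (0)) = 1/tan(θ)
All other Christoffel symbols are zero.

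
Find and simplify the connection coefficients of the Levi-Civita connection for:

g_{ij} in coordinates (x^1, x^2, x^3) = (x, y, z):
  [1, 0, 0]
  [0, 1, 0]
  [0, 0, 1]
Using Γ^k_{ij} = (1/2) g^{km} (∂_i g_{mj} + ∂_j g_{mi} - ∂_m g_{ij}); the metric is diagonal, so only the m = k term contributes.
Every metric component is constant, so all ∂_m g_{ij} = 0 and every Christoffel symbol vanishes.
All Christoffel symbols are zero.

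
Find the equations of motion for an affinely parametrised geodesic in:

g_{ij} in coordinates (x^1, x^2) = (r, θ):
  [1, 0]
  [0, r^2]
Geodesic equation: d^2x^k/dλ^2 + Γ^k_{ij} (dx^i/dλ)(dx^j/dλ) = 0.
Non-zero Christoffel symbols:
Γ^r_{θ θ} = -r
Γ^θ_{r θ} = 1/r
Substituting (the symmetric pair Γ^k_{ij}, Γ^k_{ji} combines into a factor 2):
d^2r/dλ^2 - r (dθ/dλ)^2 = 0
d^2θ/dλ^2 + (2/r) (dr/dλ)(dθ/dλ) = 0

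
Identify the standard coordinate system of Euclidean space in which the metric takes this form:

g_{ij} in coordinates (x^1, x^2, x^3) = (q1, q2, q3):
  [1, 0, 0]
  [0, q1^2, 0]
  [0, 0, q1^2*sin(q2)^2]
The line element ds^2 = dq1^2 + q1^2 dq2^2 + q1^2 sin(q2)^2 dq3^2 is dr^2 + r^2 dθ^2 + r^2 sin(θ)^2 dφ^2 with q1 = r, q2 = θ, q3 = φ.
spherical coordinates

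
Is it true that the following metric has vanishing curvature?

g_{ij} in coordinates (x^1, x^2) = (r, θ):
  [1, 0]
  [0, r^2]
Non-zero Christoffel symbols:
Γ^r_{θ θ} = -r
Γ^θ_{r θ} = 1/r
Ricci tensor: R_{rr} = 0, R_{rθ} = 0, R_{θθ} = 0
All R_{ij} vanish; in 2 dimensions the Riemann tensor is fully determined by the Ricci tensor, so R^i_{jkl} = 0: the metric is flat (curvilinear coordinates on flat space).
Yes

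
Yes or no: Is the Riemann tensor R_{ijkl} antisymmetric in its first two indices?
R_{ijkl} = -R_{jikl} (follows from metric compatibility).
Yes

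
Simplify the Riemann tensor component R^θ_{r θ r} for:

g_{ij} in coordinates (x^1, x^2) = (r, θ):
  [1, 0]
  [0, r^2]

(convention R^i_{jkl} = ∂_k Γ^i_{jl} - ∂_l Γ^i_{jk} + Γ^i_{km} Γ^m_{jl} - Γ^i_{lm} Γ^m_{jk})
Non-zero Christoffel symbols (Γ^k_{ij} = Γ^k_{ji}):
Γ^r_{θ θ} = -r
Γ^θ_{r θ} = 1/r
R^θ_{r θ r} = ∂_θ Γ^θ_{r r} - ∂_r Γ^θ_{r θ} + Γ^θ_{θ m} Γ^m_{r r} - Γ^θ_{r m} Γ^m_{r θ}
  = (0) - (-1/r^2) + (0) - (1/r^2) = 0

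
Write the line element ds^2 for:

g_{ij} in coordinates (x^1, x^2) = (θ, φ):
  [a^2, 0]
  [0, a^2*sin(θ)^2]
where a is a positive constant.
ds^2 = g_{ij} dx^i dx^j; only the non-zero components contribute.
ds^2 = a^2 dθ^2 + a^2*sin(θ)^2 dφ^2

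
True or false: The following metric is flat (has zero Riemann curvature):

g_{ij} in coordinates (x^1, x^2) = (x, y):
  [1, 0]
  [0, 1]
All metric components are constant, so every Christoffel symbol vanishes and R^i_{jkl} = 0.
True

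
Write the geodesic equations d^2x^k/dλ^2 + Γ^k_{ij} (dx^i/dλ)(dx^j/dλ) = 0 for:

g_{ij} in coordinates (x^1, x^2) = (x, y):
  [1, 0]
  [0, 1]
Geodesic equation: d^2x^k/dλ^2 + Γ^k_{ij} (dx^i/dλ)(dx^j/dλ) = 0.
All Christoffel symbols vanish, so the geodesics are straight lines:
d^2x/dλ^2 = 0
d^2y/dλ^2 = 0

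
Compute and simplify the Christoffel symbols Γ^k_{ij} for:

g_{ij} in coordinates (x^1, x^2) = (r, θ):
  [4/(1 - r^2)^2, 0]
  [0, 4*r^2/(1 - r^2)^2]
Using Γ^k_{ij} = (1/2) g^{km} (∂_i g_{mj} + ∂_j g_{mi} - ∂_m g_{ij}); the metric is diagonal, so only the m = k term contributes.
Non-zero symbols (using the symmetry Γ^k_{ij} = Γ^k_{ji}):
Γ^r_{r r} = (1/2) g^{rr} (∂_r g_{rr} + ∂_r g_{rr} - ∂_r g_{rr}) = (1/2)((1 - r^2)^2/4)((16*r/(1 - r^2)^3) + (16*r/(1 - r^2)^3) - (16*r/(1 - r^2)^3)) = 2*r/(1 - r^2)
Γ^r_{θ θ} = (1/2) g^{rr} (∂_θ g_{rθ} + ∂_θ g_{rθ} - ∂_r g_{θθ}) = (1/2)((1 - r^2)^2/4)((0) + (0) - (-8*(r^3 + r)/(r^2 - 1)^3)) = (r^3 + r)/(r^2 - 1)
Γ^θ_{r θ} = (1/2) g^{θθ} (∂_r g_{θθ} + ∂_θ g_{θr} - ∂_θ g_{rθ}) = (1/2)((1 - r^2)^2/(4*r^2))((-8*(r^3 + r)/(r^2 - 1)^3) + (0) - (0)) = (-r^2 - 1)/(r^3 - r)
All other Christoffel symbols are zero.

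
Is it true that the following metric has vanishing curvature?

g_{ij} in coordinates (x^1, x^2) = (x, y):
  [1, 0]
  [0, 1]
All metric components are constant, so every Christoffel symbol vanishes and R^i_{jkl} = 0.
Yes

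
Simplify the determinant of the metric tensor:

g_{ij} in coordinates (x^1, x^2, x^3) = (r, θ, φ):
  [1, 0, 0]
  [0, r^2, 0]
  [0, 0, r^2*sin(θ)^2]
Diagonal metric: det(g) = g_{11}·g_{22}·g_{33}
= (1)·(r^2)·(r^2*sin(θ)^2)
det(g) = r^4*sin(θ)^2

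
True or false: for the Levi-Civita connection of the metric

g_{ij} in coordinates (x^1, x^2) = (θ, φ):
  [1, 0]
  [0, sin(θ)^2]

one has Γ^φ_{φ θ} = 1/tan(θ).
Γ^φ_{φ θ} = (1/2) g^{φφ} (∂_φ g_{φθ} + ∂_θ g_{φφ} - ∂_φ g_{φθ}) = (1/2)(1/sin(θ)^2)((0) + (sin(2*θ)) - (0)) = 1/tan(θ)
This equals the proposed value 1/tan(θ).
True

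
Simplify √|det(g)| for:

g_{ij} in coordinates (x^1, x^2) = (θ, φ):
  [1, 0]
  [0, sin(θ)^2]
det(g) = sin(θ)^2
√|det(g)| = sin(θ) (taking 0 < θ < π so that |sin(θ)| = sin(θ))
Volume element: dV = sin(θ) dθ dφ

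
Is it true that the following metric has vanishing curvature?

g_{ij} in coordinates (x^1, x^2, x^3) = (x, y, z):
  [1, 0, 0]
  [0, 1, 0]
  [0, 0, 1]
All metric components are constant, so every Christoffel symbol vanishes and R^i_{jkl} = 0.
Yes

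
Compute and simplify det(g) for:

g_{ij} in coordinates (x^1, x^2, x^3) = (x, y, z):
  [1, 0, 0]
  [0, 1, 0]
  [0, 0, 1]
Diagonal metric: det(g) = g_{11}·g_{22}·g_{33}
= (1)·(1)·(1)
det(g) = 1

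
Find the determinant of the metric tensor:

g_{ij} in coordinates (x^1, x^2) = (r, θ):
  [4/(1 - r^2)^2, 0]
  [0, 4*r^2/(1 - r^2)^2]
For a 2×2 metric: det(g) = g_{11}·g_{22} - g_{12}·g_{21}
= (4/(1 - r^2)^2)·(4*r^2/(1 - r^2)^2) - (0)·(0)
= 16*r^2/(1 - r^2)^4 - 0
det(g) = 16*r^2/(1 - r^2)^4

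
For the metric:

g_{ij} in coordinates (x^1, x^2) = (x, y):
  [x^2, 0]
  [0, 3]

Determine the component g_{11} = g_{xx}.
With x^1 = x, x^2 = y, g_{11} = g_{xx} is the row-1, column-1 entry of the matrix.
g_{11} = x^2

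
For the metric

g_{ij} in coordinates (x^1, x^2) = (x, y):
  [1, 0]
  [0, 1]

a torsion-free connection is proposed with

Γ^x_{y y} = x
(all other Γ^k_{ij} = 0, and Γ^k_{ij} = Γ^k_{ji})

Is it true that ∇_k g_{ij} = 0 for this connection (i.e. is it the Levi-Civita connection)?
Using ∇_k g_{ij} = ∂_k g_{ij} - Γ^m_{ki} g_{mj} - Γ^m_{kj} g_{im}:
∇_y g_{xy} = (0) - (0) - (x) = -x ≠ 0
So the connection is not metric compatible (it is not the Levi-Civita connection).
No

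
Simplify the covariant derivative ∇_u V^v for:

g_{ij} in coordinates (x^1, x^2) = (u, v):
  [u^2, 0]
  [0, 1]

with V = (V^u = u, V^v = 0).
Non-zero Christoffel symbols:
Γ^u_{u u} = 1/u
∇_u V^v = ∂_u V^v + Γ^v_{u j} V^j
  = (0) + (0)(u) + (0)(0)
  = 0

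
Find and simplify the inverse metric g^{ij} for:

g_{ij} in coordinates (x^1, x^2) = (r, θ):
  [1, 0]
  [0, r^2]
The metric is diagonal, so g^{ij} is diagonal with entries 1/g_{ii}: diag(1, 1/(r^2)).
g^{ij}:
  [1, 0]
  [0, 1/r^2]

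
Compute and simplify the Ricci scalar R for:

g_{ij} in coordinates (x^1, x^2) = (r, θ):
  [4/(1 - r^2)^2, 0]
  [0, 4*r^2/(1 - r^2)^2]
Non-zero Christoffel symbols (Γ^k_{ij} = Γ^k_{ji}):
Γ^r_{r r} = 2*r/(1 - r^2)
Γ^r_{θ θ} = (r^3 + r)/(r^2 - 1)
Γ^θ_{r θ} = (-r^2 - 1)/(r^3 - r)
Ricci tensor (R_{ij} = R^k_{ikj}): R_{rr} = -4/(r^2 - 1)^2, R_{rθ} = 0, R_{θθ} = -4*r^2/(r^2 - 1)^2
Inverse metric: g^{rr} = (1 - r^2)^2/4, g^{θθ} = (1 - r^2)^2/(4*r^2)
R = g^{ij} R_{ij} = ((1 - r^2)^2/4)(-4/(r^2 - 1)^2) + ((1 - r^2)^2/(4*r^2))(-4*r^2/(r^2 - 1)^2) = -2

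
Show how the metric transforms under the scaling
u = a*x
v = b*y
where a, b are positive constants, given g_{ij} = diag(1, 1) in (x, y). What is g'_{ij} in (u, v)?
Invert the transformation: x = u/a, y = v/b
g'_{ij} = (∂x^k/∂x'^i)(∂x^l/∂x'^j) g_{kl}; with g_{kl} = δ_{kl} this is Σ_k (∂x^k/∂x'^i)(∂x^k/∂x'^j).
Jacobian: ∂x/∂u = 1/a, ∂x/∂v = 0, ∂y/∂u = 0, ∂y/∂v = 1/b
g'_{uu} = (1/a)(1/a) + (0)(0) = 1/a^2
g'_{uv} = (1/a)(0) + (0)(1/b) = 0
g'_{vv} = (0)(0) + (1/b)(1/b) = 1/b^2
g'_{ij} = diag(1/a^2, 1/b^2)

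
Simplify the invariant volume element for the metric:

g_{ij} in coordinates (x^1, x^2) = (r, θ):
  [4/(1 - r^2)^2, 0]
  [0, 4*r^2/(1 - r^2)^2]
det(g) = 16*r^2/(1 - r^2)^4
√|det(g)| = 4*r/(r^2 - 1)^2
Volume element: dV = 4*r/(r^2 - 1)^2 dr dθ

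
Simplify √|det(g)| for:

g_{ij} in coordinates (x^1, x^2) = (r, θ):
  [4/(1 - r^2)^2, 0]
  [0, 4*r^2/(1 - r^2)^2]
det(g) = 16*r^2/(1 - r^2)^4
√|det(g)| = 4*r/(r^2 - 1)^2
Volume element: dV = 4*r/(r^2 - 1)^2 dr dθ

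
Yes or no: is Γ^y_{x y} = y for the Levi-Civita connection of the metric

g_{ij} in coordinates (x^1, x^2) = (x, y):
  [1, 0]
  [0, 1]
Γ^y_{x y} = (1/2) g^{yy} (∂_x g_{yy} + ∂_y g_{yx} - ∂_y g_{xy}) = (1/2)(1)((0) + (0) - (0)) = 0
This differs from the proposed value y.
No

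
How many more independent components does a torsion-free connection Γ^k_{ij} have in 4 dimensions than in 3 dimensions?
Independent components in n dimensions: n × n(n+1)/2 = n^2(n+1)/2.
4D: 4 × 10 = 40
3D: 3 × 6 = 18
Difference = 40 - 18 = 22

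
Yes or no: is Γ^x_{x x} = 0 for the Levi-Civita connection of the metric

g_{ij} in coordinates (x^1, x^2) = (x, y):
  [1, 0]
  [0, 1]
Γ^x_{x x} = (1/2) g^{xx} (∂_x g_{xx} + ∂_x g_{xx} - ∂_x g_{xx}) = (1/2)(1)((0) + (0) - (0)) = 0
This equals the proposed value 0.
Yes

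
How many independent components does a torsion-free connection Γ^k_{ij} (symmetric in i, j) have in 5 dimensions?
Γ^k_{ij} has n choices for the upper index and n(n+1)/2 independent symmetric lower index pairs.
Total = 5 × 5×6/2 = 5 × 15 = 75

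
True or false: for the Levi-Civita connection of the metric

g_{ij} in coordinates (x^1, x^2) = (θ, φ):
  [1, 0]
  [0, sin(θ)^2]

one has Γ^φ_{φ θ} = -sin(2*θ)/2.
Γ^φ_{φ θ} = (1/2) g^{φφ} (∂_φ g_{φθ} + ∂_θ g_{φφ} - ∂_φ g_{φθ}) = (1/2)(1/sin(θ)^2)((0) + (sin(2*θ)) - (0)) = 1/tan(θ)
This differs from the proposed value -sin(2*θ)/2.
False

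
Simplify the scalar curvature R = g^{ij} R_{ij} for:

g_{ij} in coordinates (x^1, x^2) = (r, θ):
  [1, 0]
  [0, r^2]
Non-zero Christoffel symbols (Γ^k_{ij} = Γ^k_{ji}):
Γ^r_{θ θ} = -r
Γ^θ_{r θ} = 1/r
Ricci tensor (R_{ij} = R^k_{ikj}): R_{rr} = 0, R_{rθ} = 0, R_{θθ} = 0
Inverse metric: g^{rr} = 1, g^{θθ} = 1/r^2
R = g^{ij} R_{ij} = (1)(0) + (1/r^2)(0) = 0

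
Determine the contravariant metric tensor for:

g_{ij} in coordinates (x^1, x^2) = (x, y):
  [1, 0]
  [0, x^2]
The metric is diagonal, so g^{ij} is diagonal with entries 1/g_{ii}: diag(1, 1/(x^2)).
g^{ij}:
  [1, 0]
  [0, 1/x^2]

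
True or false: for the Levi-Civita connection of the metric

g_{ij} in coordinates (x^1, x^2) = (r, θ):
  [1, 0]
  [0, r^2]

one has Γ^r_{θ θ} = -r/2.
Γ^r_{θ θ} = (1/2) g^{rr} (∂_θ g_{rθ} + ∂_θ g_{rθ} - ∂_r g_{θθ}) = (1/2)(1)((0) + (0) - (2*r)) = -r
This differs from the proposed value -r/2.
False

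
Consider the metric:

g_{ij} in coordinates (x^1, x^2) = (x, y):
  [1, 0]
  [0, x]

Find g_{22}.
With x^1 = x, x^2 = y, g_{22} = g_{yy} is the row-2, column-2 entry of the matrix.
g_{22} = x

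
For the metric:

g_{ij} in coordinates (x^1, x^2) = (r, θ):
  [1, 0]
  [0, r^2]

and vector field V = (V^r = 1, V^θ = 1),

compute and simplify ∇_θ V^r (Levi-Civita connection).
Non-zero Christoffel symbols:
Γ^r_{θ θ} = -r
Γ^θ_{r θ} = 1/r
∇_θ V^r = ∂_θ V^r + Γ^r_{θ j} V^j
  = (0) + (0)(1) + (-r)(1)
  = -r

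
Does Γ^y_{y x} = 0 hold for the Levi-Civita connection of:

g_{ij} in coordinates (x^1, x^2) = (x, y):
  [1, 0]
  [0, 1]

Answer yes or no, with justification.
Γ^y_{y x} = (1/2) g^{yy} (∂_y g_{yx} + ∂_x g_{yy} - ∂_y g_{yx}) = (1/2)(1)((0) + (0) - (0)) = 0
This equals the proposed value 0.
Yes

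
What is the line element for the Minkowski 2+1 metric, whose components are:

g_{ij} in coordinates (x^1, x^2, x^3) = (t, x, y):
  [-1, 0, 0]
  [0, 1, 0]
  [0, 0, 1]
ds^2 = g_{ij} dx^i dx^j; only the non-zero components contribute.
ds^2 = -dt^2 + dx^2 + dy^2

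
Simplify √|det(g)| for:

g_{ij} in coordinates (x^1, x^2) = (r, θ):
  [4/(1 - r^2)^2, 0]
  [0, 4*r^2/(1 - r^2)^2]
det(g) = 16*r^2/(1 - r^2)^4
√|det(g)| = 4*r/(r^2 - 1)^2
Volume element: dV = 4*r/(r^2 - 1)^2 dr dθ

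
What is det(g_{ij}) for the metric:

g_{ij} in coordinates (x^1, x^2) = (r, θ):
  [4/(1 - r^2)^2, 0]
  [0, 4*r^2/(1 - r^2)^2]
For a 2×2 metric: det(g) = g_{11}·g_{22} - g_{12}·g_{21}
= (4/(1 - r^2)^2)·(4*r^2/(1 - r^2)^2) - (0)·(0)
= 16*r^2/(1 - r^2)^4 - 0
det(g) = 16*r^2/(1 - r^2)^4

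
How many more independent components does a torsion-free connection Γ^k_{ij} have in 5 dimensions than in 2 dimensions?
Independent components in n dimensions: n × n(n+1)/2 = n^2(n+1)/2.
5D: 5 × 15 = 75
2D: 2 × 3 = 6
Difference = 75 - 6 = 69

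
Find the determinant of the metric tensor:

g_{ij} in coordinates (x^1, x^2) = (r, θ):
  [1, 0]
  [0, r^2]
For a 2×2 metric: det(g) = g_{11}·g_{22} - g_{12}·g_{21}
= (1)·(r^2) - (0)·(0)
= r^2 - 0
det(g) = r^2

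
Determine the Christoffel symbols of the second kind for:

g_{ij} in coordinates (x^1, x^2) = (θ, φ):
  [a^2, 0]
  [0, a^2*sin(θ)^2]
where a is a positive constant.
Using Γ^k_{ij} = (1/2) g^{km} (∂_i g_{mj} + ∂_j g_{mi} - ∂_m g_{ij}); the metric is diagonal, so only the m = k term contributes.
Non-zero symbols (using the symmetry Γ^k_{ij} = Γ^k_{ji}):
Γ^θ_{φ φ} = (1/2) g^{θθ} (∂_φ g_{θφ} + ∂_φ g_{θφ} - ∂_θ g_{φφ}) = (1/2)(1/a^2)((0) + (0) - (a^2*sin(2*θ))) = -sin(2*θ)/2
Γ^φ_{θ φ} = (1/2) g^{φφ} (∂_θ g_{φφ} + ∂_φ g_{φθ} - ∂_φ g_{θφ}) = (1/2)(1/(a^2*sin(θ)^2))((a^2*sin(2*θ)) + (0) - (0)) = 1/tan(θ)
All other Christoffel symbols are zero.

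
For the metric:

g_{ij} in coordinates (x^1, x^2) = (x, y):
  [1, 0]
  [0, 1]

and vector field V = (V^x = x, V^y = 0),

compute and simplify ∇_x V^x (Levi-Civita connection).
All Christoffel symbols are zero.
∇_x V^x = ∂_x V^x + Γ^x_{x j} V^j
  = (1) + (0)(x) + (0)(0)
  = 1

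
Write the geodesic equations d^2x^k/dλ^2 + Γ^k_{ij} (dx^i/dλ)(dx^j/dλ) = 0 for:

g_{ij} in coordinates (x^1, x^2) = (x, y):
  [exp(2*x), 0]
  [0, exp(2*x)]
Geodesic equation: d^2x^k/dλ^2 + Γ^k_{ij} (dx^i/dλ)(dx^j/dλ) = 0.
Non-zero Christoffel symbols:
Γ^x_{x x} = 1
Γ^x_{y y} = -1
Γ^y_{x y} = 1
Substituting (the symmetric pair Γ^k_{ij}, Γ^k_{ji} combines into a factor 2):
d^2x/dλ^2 + (dx/dλ)^2 - (dy/dλ)^2 = 0
d^2y/dλ^2 + 2 (dx/dλ)(dy/dλ) = 0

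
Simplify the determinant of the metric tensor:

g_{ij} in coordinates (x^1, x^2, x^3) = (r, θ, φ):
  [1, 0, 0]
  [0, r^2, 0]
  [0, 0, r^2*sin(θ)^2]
Diagonal metric: det(g) = g_{11}·g_{22}·g_{33}
= (1)·(r^2)·(r^2*sin(θ)^2)
det(g) = r^4*sin(θ)^2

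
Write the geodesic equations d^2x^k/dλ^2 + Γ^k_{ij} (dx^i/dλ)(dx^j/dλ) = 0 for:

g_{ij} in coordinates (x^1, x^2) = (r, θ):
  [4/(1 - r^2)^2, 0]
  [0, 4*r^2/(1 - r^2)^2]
Geodesic equation: d^2x^k/dλ^2 + Γ^k_{ij} (dx^i/dλ)(dx^j/dλ) = 0.
Non-zero Christoffel symbols:
Γ^r_{r r} = 2*r/(1 - r^2)
Γ^r_{θ θ} = (r^3 + r)/(r^2 - 1)
Γ^θ_{r θ} = (-r^2 - 1)/(r^3 - r)
Substituting (the symmetric pair Γ^k_{ij}, Γ^k_{ji} combines into a factor 2):
d^2r/dλ^2 + (2*r/(1 - r^2)) (dr/dλ)^2 + ((r^3 + r)/(r^2 - 1)) (dθ/dλ)^2 = 0
d^2θ/dλ^2 + ((-2*r^2 - 2)/(r^3 - r)) (dr/dλ)(dθ/dλ) = 0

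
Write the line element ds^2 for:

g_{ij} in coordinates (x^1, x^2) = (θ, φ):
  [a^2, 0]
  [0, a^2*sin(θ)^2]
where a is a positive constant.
ds^2 = g_{ij} dx^i dx^j; only the non-zero components contribute.
ds^2 = a^2 dθ^2 + a^2*sin(θ)^2 dφ^2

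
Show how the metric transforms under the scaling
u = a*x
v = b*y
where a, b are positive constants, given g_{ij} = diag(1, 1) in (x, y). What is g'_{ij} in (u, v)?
Invert the transformation: x = u/a, y = v/b
g'_{ij} = (∂x^k/∂x'^i)(∂x^l/∂x'^j) g_{kl}; with g_{kl} = δ_{kl} this is Σ_k (∂x^k/∂x'^i)(∂x^k/∂x'^j).
Jacobian: ∂x/∂u = 1/a, ∂x/∂v = 0, ∂y/∂u = 0, ∂y/∂v = 1/b
g'_{uu} = (1/a)(1/a) + (0)(0) = 1/a^2
g'_{uv} = (1/a)(0) + (0)(1/b) = 0
g'_{vv} = (0)(0) + (1/b)(1/b) = 1/b^2
g'_{ij} = diag(1/a^2, 1/b^2)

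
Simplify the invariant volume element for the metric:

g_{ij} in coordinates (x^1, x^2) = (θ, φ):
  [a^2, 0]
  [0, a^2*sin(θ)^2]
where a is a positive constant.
det(g) = a^4*sin(θ)^2
√|det(g)| = a^2*sin(θ) (taking 0 < θ < π so that |sin(θ)| = sin(θ))
Volume element: dV = a^2*sin(θ) dθ dφ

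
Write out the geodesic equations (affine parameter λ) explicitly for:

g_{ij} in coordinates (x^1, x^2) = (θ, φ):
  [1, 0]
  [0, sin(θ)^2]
Geodesic equation: d^2x^k/dλ^2 + Γ^k_{ij} (dx^i/dλ)(dx^j/dλ) = 0.
Non-zero Christoffel symbols:
Γ^θ_{φ φ} = -sin(2*θ)/2
Γ^φ_{θ φ} = 1/tan(θ)
Substituting (the symmetric pair Γ^k_{ij}, Γ^k_{ji} combines into a factor 2):
d^2θ/dλ^2 - (sin(2*θ)/2) (dφ/dλ)^2 = 0
d^2φ/dλ^2 + (2/tan(θ)) (dθ/dλ)(dφ/dλ) = 0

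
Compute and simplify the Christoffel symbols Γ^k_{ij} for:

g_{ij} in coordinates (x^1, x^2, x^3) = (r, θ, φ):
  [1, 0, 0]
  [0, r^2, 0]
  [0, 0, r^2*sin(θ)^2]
Using Γ^k_{ij} = (1/2) g^{km} (∂_i g_{mj} + ∂_j g_{mi} - ∂_m g_{ij}); the metric is diagonal, so only the m = k term contributes.
Non-zero symbols (using the symmetry Γ^k_{ij} = Γ^k_{ji}):
Γ^r_{θ θ} = (1/2) g^{rr} (∂_θ g_{rθ} + ∂_θ g_{rθ} - ∂_r g_{θθ}) = (1/2)(1)((0) + (0) - (2*r)) = -r
Γ^r_{φ φ} = (1/2) g^{rr} (∂_φ g_{rφ} + ∂_φ g_{rφ} - ∂_r g_{φφ}) = (1/2)(1)((0) + (0) - (2*r*sin(θ)^2)) = -r*sin(θ)^2
Γ^θ_{r θ} = (1/2) g^{θθ} (∂_r g_{θθ} + ∂_θ g_{θr} - ∂_θ g_{rθ}) = (1/2)(1/r^2)((2*r) + (0) - (0)) = 1/r
Γ^θ_{φ φ} = (1/2) g^{θθ} (∂_φ g_{θφ} + ∂_φ g_{θφ} - ∂_θ g_{φφ}) = (1/2)(1/r^2)((0) + (0) - (r^2*sin(2*θ))) = -sin(2*θ)/2
Γ^φ_{r φ} = (1/2) g^{φφ} (∂_r g_{φφ} + ∂_φ g_{φr} - ∂_φ g_{rφ}) = (1/2)(1/(r^2*sin(θ)^2))((2*r*sin(θ)^2) + (0) - (0)) = 1/r
Γ^φ_{θ φ} = (1/2) g^{φφ} (∂_θ g_{φφ} + ∂_φ g_{φθ} - ∂_φ g_{θφ}) = (1/2)(1/(r^2*sin(θ)^2))((r^2*sin(2*θ)) + (0) - (0)) = 1/tan(θ)
All other Christoffel symbols are zero.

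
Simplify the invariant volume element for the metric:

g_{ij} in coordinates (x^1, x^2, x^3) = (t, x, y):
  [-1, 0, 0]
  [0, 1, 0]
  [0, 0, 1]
det(g) = -1
√|det(g)| = 1
Volume element: dV = 1 dt dx dy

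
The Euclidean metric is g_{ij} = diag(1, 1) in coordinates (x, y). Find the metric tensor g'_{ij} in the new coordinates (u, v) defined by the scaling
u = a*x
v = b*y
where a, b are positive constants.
Invert the transformation: x = u/a, y = v/b
g'_{ij} = (∂x^k/∂x'^i)(∂x^l/∂x'^j) g_{kl}; with g_{kl} = δ_{kl} this is Σ_k (∂x^k/∂x'^i)(∂x^k/∂x'^j).
Jacobian: ∂x/∂u = 1/a, ∂x/∂v = 0, ∂y/∂u = 0, ∂y/∂v = 1/b
g'_{uu} = (1/a)(1/a) + (0)(0) = 1/a^2
g'_{uv} = (1/a)(0) + (0)(1/b) = 0
g'_{vv} = (0)(0) + (1/b)(1/b) = 1/b^2
g'_{ij} = diag(1/a^2, 1/b^2)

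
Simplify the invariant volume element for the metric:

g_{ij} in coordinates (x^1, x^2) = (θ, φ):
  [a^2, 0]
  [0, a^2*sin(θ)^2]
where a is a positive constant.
det(g) = a^4*sin(θ)^2
√|det(g)| = a^2*sin(θ) (taking 0 < θ < π so that |sin(θ)| = sin(θ))
Volume element: dV = a^2*sin(θ) dθ dφ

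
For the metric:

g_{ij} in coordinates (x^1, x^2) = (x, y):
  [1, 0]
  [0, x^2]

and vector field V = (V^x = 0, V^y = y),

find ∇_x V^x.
Non-zero Christoffel symbols:
Γ^x_{y y} = -x
Γ^y_{x y} = 1/x
∇_x V^x = ∂_x V^x + Γ^x_{x j} V^j
  = (0) + (0)(0) + (0)(y)
  = 0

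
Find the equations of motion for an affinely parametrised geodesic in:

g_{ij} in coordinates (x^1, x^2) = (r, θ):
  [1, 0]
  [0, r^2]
Geodesic equation: d^2x^k/dλ^2 + Γ^k_{ij} (dx^i/dλ)(dx^j/dλ) = 0.
Non-zero Christoffel symbols:
Γ^r_{θ θ} = -r
Γ^θ_{r θ} = 1/r
Substituting (the symmetric pair Γ^k_{ij}, Γ^k_{ji} combines into a factor 2):
d^2r/dλ^2 - r (dθ/dλ)^2 = 0
d^2θ/dλ^2 + (2/r) (dr/dλ)(dθ/dλ) = 0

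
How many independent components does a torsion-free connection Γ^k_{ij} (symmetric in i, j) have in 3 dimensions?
Γ^k_{ij} has n choices for the upper index and n(n+1)/2 independent symmetric lower index pairs.
Total = 3 × 3×4/2 = 3 × 6 = 18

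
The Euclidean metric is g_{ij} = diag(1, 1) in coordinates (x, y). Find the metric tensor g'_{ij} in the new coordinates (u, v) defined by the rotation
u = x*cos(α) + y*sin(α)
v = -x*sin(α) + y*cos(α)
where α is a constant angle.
Invert the transformation: x = u*cos(α) - v*sin(α), y = u*sin(α) + v*cos(α)
g'_{ij} = (∂x^k/∂x'^i)(∂x^l/∂x'^j) g_{kl}; with g_{kl} = δ_{kl} this is Σ_k (∂x^k/∂x'^i)(∂x^k/∂x'^j).
Jacobian: ∂x/∂u = cos(α), ∂x/∂v = -sin(α), ∂y/∂u = sin(α), ∂y/∂v = cos(α)
g'_{uu} = (cos(α))(cos(α)) + (sin(α))(sin(α)) = 1
g'_{uv} = (cos(α))(-sin(α)) + (sin(α))(cos(α)) = 0
g'_{vv} = (-sin(α))(-sin(α)) + (cos(α))(cos(α)) = 1
g'_{ij} = diag(1, 1)
The Euclidean metric is invariant under rotations.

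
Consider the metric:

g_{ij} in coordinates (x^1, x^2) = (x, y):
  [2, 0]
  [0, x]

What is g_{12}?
With x^1 = x, x^2 = y, g_{12} = g_{xy} is the row-1, column-2 entry of the matrix.
g_{12} = 0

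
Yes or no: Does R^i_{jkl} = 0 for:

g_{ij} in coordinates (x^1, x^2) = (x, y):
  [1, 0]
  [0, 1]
All metric components are constant, so every Christoffel symbol vanishes and R^i_{jkl} = 0.
Yes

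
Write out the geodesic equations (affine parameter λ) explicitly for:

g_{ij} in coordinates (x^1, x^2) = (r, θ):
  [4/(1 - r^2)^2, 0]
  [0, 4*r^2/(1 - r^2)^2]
Geodesic equation: d^2x^k/dλ^2 + Γ^k_{ij} (dx^i/dλ)(dx^j/dλ) = 0.
Non-zero Christoffel symbols:
Γ^r_{r r} = 2*r/(1 - r^2)
Γ^r_{θ θ} = (r^3 + r)/(r^2 - 1)
Γ^θ_{r θ} = (-r^2 - 1)/(r^3 - r)
Substituting (the symmetric pair Γ^k_{ij}, Γ^k_{ji} combines into a factor 2):
d^2r/dλ^2 + (2*r/(1 - r^2)) (dr/dλ)^2 + ((r^3 + r)/(r^2 - 1)) (dθ/dλ)^2 = 0
d^2θ/dλ^2 + ((-2*r^2 - 2)/(r^3 - r)) (dr/dλ)(dθ/dλ) = 0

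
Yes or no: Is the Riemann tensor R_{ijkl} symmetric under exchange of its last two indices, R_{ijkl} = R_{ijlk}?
It is antisymmetric in the last pair: R_{ijkl} = -R_{ijlk}.
No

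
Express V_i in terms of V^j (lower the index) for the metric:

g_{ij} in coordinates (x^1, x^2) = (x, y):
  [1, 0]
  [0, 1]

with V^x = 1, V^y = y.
V_i = g_{ij} V^j:
V_x = (1)(1) + (0)(y) = 1
V_y = (0)(1) + (1)(y) = y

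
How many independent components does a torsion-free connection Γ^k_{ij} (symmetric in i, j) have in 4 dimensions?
Γ^k_{ij} has n choices for the upper index and n(n+1)/2 independent symmetric lower index pairs.
Total = 4 × 4×5/2 = 4 × 10 = 40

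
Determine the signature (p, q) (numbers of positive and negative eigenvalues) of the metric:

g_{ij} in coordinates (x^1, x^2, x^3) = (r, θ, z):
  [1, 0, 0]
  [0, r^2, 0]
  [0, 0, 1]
The metric is diagonal, so its eigenvalues are the diagonal entries: 1, r^2, 1 (at a generic point, where coordinate-dependent entries are positive).
3 positive, 0 negative.
(3, 0) - Riemannian (positive definite)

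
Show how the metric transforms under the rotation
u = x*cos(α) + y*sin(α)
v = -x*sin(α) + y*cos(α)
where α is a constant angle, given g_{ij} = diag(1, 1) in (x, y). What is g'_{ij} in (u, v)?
Invert the transformation: x = u*cos(α) - v*sin(α), y = u*sin(α) + v*cos(α)
g'_{ij} = (∂x^k/∂x'^i)(∂x^l/∂x'^j) g_{kl}; with g_{kl} = δ_{kl} this is Σ_k (∂x^k/∂x'^i)(∂x^k/∂x'^j).
Jacobian: ∂x/∂u = cos(α), ∂x/∂v = -sin(α), ∂y/∂u = sin(α), ∂y/∂v = cos(α)
g'_{uu} = (cos(α))(cos(α)) + (sin(α))(sin(α)) = 1
g'_{uv} = (cos(α))(-sin(α)) + (sin(α))(cos(α)) = 0
g'_{vv} = (-sin(α))(-sin(α)) + (cos(α))(cos(α)) = 1
g'_{ij} = diag(1, 1)
The Euclidean metric is invariant under rotations.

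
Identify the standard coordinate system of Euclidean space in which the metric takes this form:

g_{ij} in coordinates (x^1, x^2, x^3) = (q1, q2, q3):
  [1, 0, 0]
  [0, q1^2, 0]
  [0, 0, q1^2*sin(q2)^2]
The line element ds^2 = dq1^2 + q1^2 dq2^2 + q1^2 sin(q2)^2 dq3^2 is dr^2 + r^2 dθ^2 + r^2 sin(θ)^2 dφ^2 with q1 = r, q2 = θ, q3 = φ.
spherical coordinates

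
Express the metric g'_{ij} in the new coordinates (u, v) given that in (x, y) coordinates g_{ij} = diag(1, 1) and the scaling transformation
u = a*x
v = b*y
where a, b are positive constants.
Invert the transformation: x = u/a, y = v/b
g'_{ij} = (∂x^k/∂x'^i)(∂x^l/∂x'^j) g_{kl}; with g_{kl} = δ_{kl} this is Σ_k (∂x^k/∂x'^i)(∂x^k/∂x'^j).
Jacobian: ∂x/∂u = 1/a, ∂x/∂v = 0, ∂y/∂u = 0, ∂y/∂v = 1/b
g'_{uu} = (1/a)(1/a) + (0)(0) = 1/a^2
g'_{uv} = (1/a)(0) + (0)(1/b) = 0
g'_{vv} = (0)(0) + (1/b)(1/b) = 1/b^2
g'_{ij} = diag(1/a^2, 1/b^2)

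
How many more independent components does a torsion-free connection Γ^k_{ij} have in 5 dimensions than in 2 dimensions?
Independent components in n dimensions: n × n(n+1)/2 = n^2(n+1)/2.
5D: 5 × 15 = 75
2D: 2 × 3 = 6
Difference = 75 - 6 = 69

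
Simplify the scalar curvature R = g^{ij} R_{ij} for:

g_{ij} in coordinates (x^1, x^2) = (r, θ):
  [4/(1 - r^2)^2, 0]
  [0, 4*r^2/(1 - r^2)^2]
Non-zero Christoffel symbols (Γ^k_{ij} = Γ^k_{ji}):
Γ^r_{r r} = 2*r/(1 - r^2)
Γ^r_{θ θ} = (r^3 + r)/(r^2 - 1)
Γ^θ_{r θ} = (-r^2 - 1)/(r^3 - r)
Ricci tensor (R_{ij} = R^k_{ikj}): R_{rr} = -4/(r^2 - 1)^2, R_{rθ} = 0, R_{θθ} = -4*r^2/(r^2 - 1)^2
Inverse metric: g^{rr} = (1 - r^2)^2/4, g^{θθ} = (1 - r^2)^2/(4*r^2)
R = g^{ij} R_{ij} = ((1 - r^2)^2/4)(-4/(r^2 - 1)^2) + ((1 - r^2)^2/(4*r^2))(-4*r^2/(r^2 - 1)^2) = -2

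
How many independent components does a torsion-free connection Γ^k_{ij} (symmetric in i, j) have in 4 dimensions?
Γ^k_{ij} has n choices for the upper index and n(n+1)/2 independent symmetric lower index pairs.
Total = 4 × 4×5/2 = 4 × 10 = 40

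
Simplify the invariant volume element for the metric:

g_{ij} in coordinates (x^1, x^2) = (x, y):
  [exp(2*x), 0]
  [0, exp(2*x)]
det(g) = exp(4*x)
√|det(g)| = exp(2*x)
Volume element: dV = exp(2*x) dx dy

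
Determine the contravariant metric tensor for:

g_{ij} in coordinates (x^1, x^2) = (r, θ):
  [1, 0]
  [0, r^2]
The metric is diagonal, so g^{ij} is diagonal with entries 1/g_{ii}: diag(1, 1/(r^2)).
g^{ij}:
  [1, 0]
  [0, 1/r^2]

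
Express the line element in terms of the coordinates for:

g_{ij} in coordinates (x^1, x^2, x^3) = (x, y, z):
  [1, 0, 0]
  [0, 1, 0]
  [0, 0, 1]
ds^2 = g_{ij} dx^i dx^j; only the non-zero components contribute.
ds^2 = dx^2 + dy^2 + dz^2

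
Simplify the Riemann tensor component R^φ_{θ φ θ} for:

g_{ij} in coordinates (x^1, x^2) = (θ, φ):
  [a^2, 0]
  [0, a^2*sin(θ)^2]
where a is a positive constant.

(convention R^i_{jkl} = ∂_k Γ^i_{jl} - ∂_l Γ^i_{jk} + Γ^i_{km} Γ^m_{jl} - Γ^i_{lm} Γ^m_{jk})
Non-zero Christoffel symbols (Γ^k_{ij} = Γ^k_{ji}):
Γ^θ_{φ φ} = -sin(2*θ)/2
Γ^φ_{θ φ} = 1/tan(θ)
R^φ_{θ φ θ} = ∂_φ Γ^φ_{θ θ} - ∂_θ Γ^φ_{θ φ} + Γ^φ_{φ m} Γ^m_{θ θ} - Γ^φ_{θ m} Γ^m_{θ φ}
  = (0) - (-1/sin(θ)^2) + (0) - (1/tan(θ)^2) = 1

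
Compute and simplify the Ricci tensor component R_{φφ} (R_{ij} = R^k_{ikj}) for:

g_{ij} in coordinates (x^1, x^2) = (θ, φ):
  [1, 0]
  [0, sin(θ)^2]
Non-zero Christoffel symbols (Γ^k_{ij} = Γ^k_{ji}):
Γ^θ_{φ φ} = -sin(2*θ)/2
Γ^φ_{θ φ} = 1/tan(θ)
R^θ_{φ θ φ} = ∂_θ Γ^θ_{φ φ} - ∂_φ Γ^θ_{φ θ} + Γ^θ_{θ m} Γ^m_{φ φ} - Γ^θ_{φ m} Γ^m_{φ θ}
  = (-cos(2*θ)) - (0) + (0) - (-cos(θ)^2) = sin(θ)^2
R^φ_{φ φ φ} = 0 (a repeated index in an antisymmetric pair)
R_{φφ} = R^θ_{φ θ φ} + R^φ_{φ φ φ} = (sin(θ)^2) + (0) = sin(θ)^2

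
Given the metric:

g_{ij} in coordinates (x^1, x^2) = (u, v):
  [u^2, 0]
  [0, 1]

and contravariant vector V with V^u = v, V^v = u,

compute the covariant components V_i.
V_i = g_{ij} V^j:
V_u = (u^2)(v) + (0)(u) = u^2*v
V_v = (0)(v) + (1)(u) = u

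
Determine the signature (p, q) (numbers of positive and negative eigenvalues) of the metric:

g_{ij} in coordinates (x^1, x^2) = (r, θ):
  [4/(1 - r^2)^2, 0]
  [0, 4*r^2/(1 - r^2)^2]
The metric is diagonal, so its eigenvalues are the diagonal entries: 4/(1 - r^2)^2, 4*r^2/(1 - r^2)^2 (at a generic point, where coordinate-dependent entries are positive).
2 positive, 0 negative.
(2, 0) - Riemannian (positive definite)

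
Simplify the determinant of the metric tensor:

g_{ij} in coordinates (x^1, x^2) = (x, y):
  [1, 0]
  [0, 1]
For a 2×2 metric: det(g) = g_{11}·g_{22} - g_{12}·g_{21}
= (1)·(1) - (0)·(0)
= 1 - 0
det(g) = 1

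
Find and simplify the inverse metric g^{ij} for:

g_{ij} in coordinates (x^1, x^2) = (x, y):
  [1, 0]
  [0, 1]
The metric is diagonal, so g^{ij} is diagonal with entries 1/g_{ii}: diag(1, 1).
g^{ij}:
  [1, 0]
  [0, 1]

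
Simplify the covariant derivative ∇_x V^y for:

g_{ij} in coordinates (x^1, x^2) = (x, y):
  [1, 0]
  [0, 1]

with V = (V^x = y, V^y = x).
All Christoffel symbols are zero.
∇_x V^y = ∂_x V^y + Γ^y_{x j} V^j
  = (1) + (0)(y) + (0)(x)
  = 1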